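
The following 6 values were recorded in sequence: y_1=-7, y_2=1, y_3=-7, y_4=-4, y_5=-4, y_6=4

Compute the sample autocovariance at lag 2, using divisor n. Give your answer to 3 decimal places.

Mean ȳ = (-7 + 1 − 7 − 4 − 4 + 4)/6 = -2.8333
Σ_{t=1}^{4}(y_t−ȳ)(y_{t+2}−ȳ) = 9.7778
γ_2 = 9.7778 / 6 = 1.630

1.630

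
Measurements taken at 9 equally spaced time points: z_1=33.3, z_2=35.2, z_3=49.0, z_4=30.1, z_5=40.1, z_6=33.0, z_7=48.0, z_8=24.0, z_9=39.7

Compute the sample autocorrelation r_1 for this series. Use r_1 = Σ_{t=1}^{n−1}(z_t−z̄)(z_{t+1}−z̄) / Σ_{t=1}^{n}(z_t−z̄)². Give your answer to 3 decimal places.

-0.665

Mean z̄ = (33.3 + 35.2 + 49.0 + 30.1 + 40.1 + 33.0 + 48.0 + 24.0 + 39.7)/9 = 36.9333
Numerator Σ_{t=1}^{8}(z_t−z̄)(z_{t+1}−z̄) = -353.6078
Denominator Σ(z_t−z̄)² = 531.4000
r_1 = -353.6078 / 531.4000 = -0.665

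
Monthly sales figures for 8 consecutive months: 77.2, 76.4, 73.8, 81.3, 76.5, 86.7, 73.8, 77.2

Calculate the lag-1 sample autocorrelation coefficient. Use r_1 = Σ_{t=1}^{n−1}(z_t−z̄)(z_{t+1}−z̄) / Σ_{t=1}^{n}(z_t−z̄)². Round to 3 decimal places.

-0.446

Mean z̄ = (77.2 + 76.4 + 73.8 + 81.3 + 76.5 + 86.7 + 73.8 + 77.2)/8 = 77.8625
Deviations from mean: -0.6625, -1.4625, -4.0625, 3.4375, -1.3625, 8.8375, -4.0625, -0.6625
Σ(z_t−z̄)(z_{t+1}−z̄) = (0.9689) + (5.9414) + (-13.9648) + (-4.6836) + (-12.0411) + (-35.9023) + (2.6914) = -56.9902
Denominator Σ(z_t−z̄)² = 127.7988
r_1 = -56.9902 / 127.7988 = -0.446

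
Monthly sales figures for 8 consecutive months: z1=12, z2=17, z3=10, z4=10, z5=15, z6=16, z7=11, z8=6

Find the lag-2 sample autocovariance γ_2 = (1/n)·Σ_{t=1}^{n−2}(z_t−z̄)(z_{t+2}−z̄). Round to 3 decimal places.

Mean z̄ = (12 + 17 + 10 + 10 + 15 + 16 + 11 + 6)/8 = 12.1250
Σ_{t=1}^{6}(z_t−z̄)(z_{t+2}−z̄) = -51.4063
γ_2 = -51.4063 / 8 = -6.426

-6.426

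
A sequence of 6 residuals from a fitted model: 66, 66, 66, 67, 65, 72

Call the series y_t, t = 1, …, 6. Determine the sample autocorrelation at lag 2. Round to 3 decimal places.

0.094

Mean ȳ = (66 + 66 + 66 + 67 + 65 + 72)/6 = 67.0000
Deviations from mean: -1.0000, -1.0000, -1.0000, 0.0000, -2.0000, 5.0000
Σ(y_t−ȳ)(y_{t+2}−ȳ) = (1.0000) + (0.0000) + (2.0000) + (0.0000) = 3.0000
Denominator Σ(y_t−ȳ)² = 32.0000
r_2 = 3.0000 / 32.0000 = 0.094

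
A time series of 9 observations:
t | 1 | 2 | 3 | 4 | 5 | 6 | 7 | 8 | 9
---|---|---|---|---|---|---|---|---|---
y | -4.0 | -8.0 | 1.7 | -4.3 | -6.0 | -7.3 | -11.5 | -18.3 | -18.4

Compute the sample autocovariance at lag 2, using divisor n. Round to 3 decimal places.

Mean ȳ = (-4.0 − 8.0 + 1.7 − 4.3 − 6.0 − 7.3 − 11.5 − 18.3 − 18.4)/9 = -8.4556
Σ_{t=1}^{7}(y_t−ȳ)(y_{t+2}−ȳ) = 88.3049
γ_2 = 88.3049 / 9 = 9.812

9.812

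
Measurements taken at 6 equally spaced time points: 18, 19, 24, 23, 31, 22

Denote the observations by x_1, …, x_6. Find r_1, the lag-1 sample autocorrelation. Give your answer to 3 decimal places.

Mean x̄ = (18 + 19 + 24 + 23 + 31 + 22)/6 = 22.8333
Σ(x_t−x̄)(x_{t+1}−x̄) = (18.5278) + (-4.4722) + (0.1944) + (1.3611) + (-6.8056) = 8.8056
Denominator Σ(x_t−x̄)² = 106.8333
r_1 = 8.8056 / 106.8333 = 0.082

0.082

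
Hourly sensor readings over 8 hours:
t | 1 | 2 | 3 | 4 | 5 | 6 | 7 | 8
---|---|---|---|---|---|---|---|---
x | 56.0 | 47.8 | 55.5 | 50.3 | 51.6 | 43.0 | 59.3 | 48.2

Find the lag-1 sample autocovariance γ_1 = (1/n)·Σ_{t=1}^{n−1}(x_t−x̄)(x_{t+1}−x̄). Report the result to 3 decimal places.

-16.165

Mean x̄ = (56.0 + 47.8 + 55.5 + 50.3 + 51.6 + 43.0 + 59.3 + 48.2)/8 = 51.4625
Deviations: 4.5375, -3.6625, 4.0375, -1.1625, 0.1375, -8.4625, 7.8375, -3.2625
Σ_{t=1}^{7}(x_t−x̄)(x_{t+1}−x̄) = -129.3177
γ_1 = -129.3177 / 8 = -16.165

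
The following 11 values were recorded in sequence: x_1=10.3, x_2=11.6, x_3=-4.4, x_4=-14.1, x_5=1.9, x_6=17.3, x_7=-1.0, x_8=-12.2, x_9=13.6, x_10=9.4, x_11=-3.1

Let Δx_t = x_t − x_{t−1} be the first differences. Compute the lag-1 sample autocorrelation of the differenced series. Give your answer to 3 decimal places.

-0.094

First differences Δx: 1.3, -16.0, -9.7, 16.0, 15.4, -18.3, -11.2, 25.8, -4.2, -12.5
Mean of differences = -1.3400
Numerator Σ(Δx_t−Δx̄)(Δx_{t+1}−Δx̄) = -200.8236
Denominator Σ(Δx_t−Δx̄)² = 2126.8440
r_1(Δx) = -200.8236 / 2126.8440 = -0.094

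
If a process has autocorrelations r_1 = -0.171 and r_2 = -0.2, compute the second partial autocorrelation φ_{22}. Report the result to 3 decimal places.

φ_{22} = (r_2 − r_1²) / (1 − r_1²)
r_1² = (-0.171)² = 0.029241
Numerator = -0.2 − 0.0292 = -0.2292; denominator = 1 − 0.0292 = 0.9708
φ_{22} = -0.2292 / 0.9708 = -0.236

-0.236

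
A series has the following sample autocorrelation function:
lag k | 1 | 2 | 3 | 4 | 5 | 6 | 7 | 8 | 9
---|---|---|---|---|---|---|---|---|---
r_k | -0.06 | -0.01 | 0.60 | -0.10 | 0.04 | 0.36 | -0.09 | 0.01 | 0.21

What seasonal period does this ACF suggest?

The largest autocorrelation is r_3 = 0.60, with weaker echoes at lags 6 (0.36) and 9 (0.21); the remaining lags stay at or below 0.04.
The dominant spike at lag 3 indicates a seasonal period of 3.

3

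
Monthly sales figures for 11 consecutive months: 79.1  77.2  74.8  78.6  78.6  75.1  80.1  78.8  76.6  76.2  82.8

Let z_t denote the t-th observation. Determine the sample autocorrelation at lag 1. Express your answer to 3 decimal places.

Mean z̄ = (79.1 + 77.2 + 74.8 + 78.6 + 78.6 + 75.1 + 80.1 + 78.8 + 76.6 + 76.2 + 82.8)/11 = 77.9909
Numerator Σ_{t=1}^{10}(z_t−z̄)(z_{t+1}−z̄) = -13.3246
Denominator Σ(z_t−z̄)² = 54.5091
r_1 = -13.3246 / 54.5091 = -0.244

-0.244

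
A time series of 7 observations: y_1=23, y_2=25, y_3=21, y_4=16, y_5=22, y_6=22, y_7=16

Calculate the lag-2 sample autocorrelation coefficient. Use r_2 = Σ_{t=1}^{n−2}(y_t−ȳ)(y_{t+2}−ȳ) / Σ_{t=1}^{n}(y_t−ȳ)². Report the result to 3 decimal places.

Mean ȳ = (23 + 25 + 21 + 16 + 22 + 22 + 16)/7 = 20.7143
Deviations from mean: 2.2857, 4.2857, 0.2857, -4.7143, 1.2857, 1.2857, -4.7143
Σ(y_t−ȳ)(y_{t+2}−ȳ) = (0.6531) + (-20.2041) + (0.3673) + (-6.0612) + (-6.0612) = -31.3061
Denominator Σ(y_t−ȳ)² = 71.4286
r_2 = -31.3061 / 71.4286 = -0.438

-0.438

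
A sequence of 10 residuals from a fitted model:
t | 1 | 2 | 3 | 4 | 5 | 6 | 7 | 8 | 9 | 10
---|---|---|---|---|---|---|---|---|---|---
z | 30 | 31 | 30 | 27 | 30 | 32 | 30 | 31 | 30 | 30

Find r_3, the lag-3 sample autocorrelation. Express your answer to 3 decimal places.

0.005

Mean z̄ = (30 + 31 + 30 + 27 + 30 + 32 + 30 + 31 + 30 + 30)/10 = 30.1000
Σ(z_t−z̄)(z_{t+3}−z̄) = (0.3100) + (-0.0900) + (-0.1900) + (0.3100) + (-0.0900) + (-0.1900) + (0.0100) = 0.0700
Denominator Σ(z_t−z̄)² = 14.9000
r_3 = 0.0700 / 14.9000 = 0.005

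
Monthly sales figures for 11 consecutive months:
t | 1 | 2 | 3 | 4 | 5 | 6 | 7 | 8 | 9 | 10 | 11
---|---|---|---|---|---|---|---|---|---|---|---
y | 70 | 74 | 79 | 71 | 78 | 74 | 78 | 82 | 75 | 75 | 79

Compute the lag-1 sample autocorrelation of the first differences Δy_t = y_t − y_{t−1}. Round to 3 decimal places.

First differences Δy: 4, 5, -8, 7, -4, 4, 4, -7, 0, 4
Mean of differences = 0.9000
Numerator Σ(Δy_t−Δȳ)(Δy_{t+1}−Δȳ) = -133.7100
Denominator Σ(Δy_t−Δȳ)² = 258.9000
r_1(Δy) = -133.7100 / 258.9000 = -0.516

-0.516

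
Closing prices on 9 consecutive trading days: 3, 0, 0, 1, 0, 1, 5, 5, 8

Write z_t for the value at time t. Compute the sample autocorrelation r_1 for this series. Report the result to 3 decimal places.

0.495

Mean z̄ = (3 + 0 + 0 + 1 + 0 + 1 + 5 + 5 + 8)/9 = 2.5556
Numerator Σ_{t=1}^{8}(z_t−z̄)(z_{t+1}−z̄) = 32.8025
Denominator Σ(z_t−z̄)² = 66.2222
r_1 = 32.8025 / 66.2222 = 0.495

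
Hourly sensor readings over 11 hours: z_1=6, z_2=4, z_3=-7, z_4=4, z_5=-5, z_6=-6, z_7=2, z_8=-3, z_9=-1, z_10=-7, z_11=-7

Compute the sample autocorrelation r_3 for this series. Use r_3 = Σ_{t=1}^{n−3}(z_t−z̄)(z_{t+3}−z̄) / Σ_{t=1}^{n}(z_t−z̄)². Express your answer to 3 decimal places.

0.227

Mean z̄ = (6 + 4 − 7 + 4 − 5 − 6 + 2 − 3 − 1 − 7 − 7)/11 = -1.8182
Numerator Σ_{t=1}^{8}(z_t−z̄)(z_{t+3}−z̄) = 57.5372
Denominator Σ(z_t−z̄)² = 253.6364
r_3 = 57.5372 / 253.6364 = 0.227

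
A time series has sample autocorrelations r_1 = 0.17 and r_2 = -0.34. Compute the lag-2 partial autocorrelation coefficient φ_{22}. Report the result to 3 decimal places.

-0.380

φ_{22} = (r_2 − r_1²) / (1 − r_1²)
r_1² = (0.17)² = 0.0289
Numerator = -0.34 − 0.0289 = -0.3689; denominator = 1 − 0.0289 = 0.9711
φ_{22} = -0.3689 / 0.9711 = -0.380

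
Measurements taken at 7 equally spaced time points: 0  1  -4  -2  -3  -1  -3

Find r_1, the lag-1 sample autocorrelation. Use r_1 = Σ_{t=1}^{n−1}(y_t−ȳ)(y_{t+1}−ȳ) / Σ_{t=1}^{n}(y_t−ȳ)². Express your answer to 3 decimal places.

-0.122

Mean ȳ = (0 + 1 − 4 − 2 − 3 − 1 − 3)/7 = -1.7143
Deviations from mean: 1.7143, 2.7143, -2.2857, -0.2857, -1.2857, 0.7143, -1.2857
Σ(y_t−ȳ)(y_{t+1}−ȳ) = (4.6531) + (-6.2041) + (0.6531) + (0.3673) + (-0.9184) + (-0.9184) = -2.3673
Denominator Σ(y_t−ȳ)² = 19.4286
r_1 = -2.3673 / 19.4286 = -0.122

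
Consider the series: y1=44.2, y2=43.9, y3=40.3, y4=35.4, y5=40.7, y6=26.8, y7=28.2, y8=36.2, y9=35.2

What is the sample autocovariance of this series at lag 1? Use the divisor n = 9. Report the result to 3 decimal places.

13.327

Mean ȳ = (44.2 + 43.9 + 40.3 + 35.4 + 40.7 + 26.8 + 28.2 + 36.2 + 35.2)/9 = 36.7667
Σ_{t=1}^{8}(y_t−ȳ)(y_{t+1}−ȳ) = 119.9456
γ_1 = 119.9456 / 9 = 13.327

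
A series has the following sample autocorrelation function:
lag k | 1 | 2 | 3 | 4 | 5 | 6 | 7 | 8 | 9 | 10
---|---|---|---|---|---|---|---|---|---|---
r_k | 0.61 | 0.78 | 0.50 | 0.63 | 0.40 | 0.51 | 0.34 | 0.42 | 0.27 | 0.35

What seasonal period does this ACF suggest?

The largest autocorrelation is r_2 = 0.78, with a weaker echo at lag 4 (0.63); the remaining lags stay at or below 0.61.
The dominant spike at lag 2 indicates a seasonal period of 2.

2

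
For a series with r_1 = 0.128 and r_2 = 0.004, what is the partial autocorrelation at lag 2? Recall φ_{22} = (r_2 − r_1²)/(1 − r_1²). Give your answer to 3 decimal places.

-0.013

φ_{22} = (r_2 − r_1²) / (1 − r_1²)
r_1² = (0.128)² = 0.016384
Numerator = 0.004 − 0.0164 = -0.0124; denominator = 1 − 0.0164 = 0.9836
φ_{22} = -0.0124 / 0.9836 = -0.013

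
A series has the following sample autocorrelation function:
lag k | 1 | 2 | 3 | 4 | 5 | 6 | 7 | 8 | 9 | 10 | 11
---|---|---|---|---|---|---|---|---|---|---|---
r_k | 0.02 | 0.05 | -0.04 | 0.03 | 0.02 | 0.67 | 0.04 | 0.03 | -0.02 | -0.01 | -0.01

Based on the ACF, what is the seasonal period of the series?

6

The largest autocorrelation is r_6 = 0.67; the remaining lags stay at or below 0.05.
The dominant spike at lag 6 indicates a seasonal period of 6.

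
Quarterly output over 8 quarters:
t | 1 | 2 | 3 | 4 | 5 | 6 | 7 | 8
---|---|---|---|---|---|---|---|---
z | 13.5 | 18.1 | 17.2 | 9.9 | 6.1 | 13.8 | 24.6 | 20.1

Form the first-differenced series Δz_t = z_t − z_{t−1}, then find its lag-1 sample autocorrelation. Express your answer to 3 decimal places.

First differences Δz: 4.6, -0.9, -7.3, -3.8, 7.7, 10.8, -4.5
Mean of differences = 0.9429
Numerator Σ(Δz_t−Δz̄)(Δz_{t+1}−Δz̄) = 28.4524
Denominator Σ(Δz_t−Δz̄)² = 279.6571
r_1(Δz) = 28.4524 / 279.6571 = 0.102

0.102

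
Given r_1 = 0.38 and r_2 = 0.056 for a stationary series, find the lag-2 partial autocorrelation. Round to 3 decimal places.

-0.103

φ_{22} = (r_2 − r_1²) / (1 − r_1²)
r_1² = (0.38)² = 0.1444
Numerator = 0.056 − 0.1444 = -0.0884; denominator = 1 − 0.1444 = 0.8556
φ_{22} = -0.0884 / 0.8556 = -0.103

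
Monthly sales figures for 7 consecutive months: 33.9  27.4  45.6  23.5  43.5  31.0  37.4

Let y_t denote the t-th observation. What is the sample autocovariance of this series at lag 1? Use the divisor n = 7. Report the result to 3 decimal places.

Mean ȳ = (33.9 + 27.4 + 45.6 + 23.5 + 43.5 + 31.0 + 37.4)/7 = 34.6143
Σ_{t=1}^{6}(y_t−ȳ)(y_{t+1}−ȳ) = -337.1416
γ_1 = -337.1416 / 7 = -48.163

-48.163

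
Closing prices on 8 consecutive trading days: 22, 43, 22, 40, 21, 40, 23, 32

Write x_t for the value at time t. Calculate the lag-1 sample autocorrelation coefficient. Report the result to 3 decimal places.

Mean x̄ = (22 + 43 + 22 + 40 + 21 + 40 + 23 + 32)/8 = 30.3750
Σ(x_t−x̄)(x_{t+1}−x̄) = (-105.7344) + (-105.7344) + (-80.6094) + (-90.2344) + (-90.2344) + (-70.9844) + (-11.9844) = -555.5156
Denominator Σ(x_t−x̄)² = 629.8750
r_1 = -555.5156 / 629.8750 = -0.882

-0.882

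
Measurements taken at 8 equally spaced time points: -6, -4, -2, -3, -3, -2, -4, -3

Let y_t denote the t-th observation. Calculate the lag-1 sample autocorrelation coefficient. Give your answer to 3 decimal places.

Mean ȳ = (-6 − 4 − 2 − 3 − 3 − 2 − 4 − 3)/8 = -3.3750
Deviations from mean: -2.6250, -0.6250, 1.3750, 0.3750, 0.3750, 1.3750, -0.6250, 0.3750
Numerator Σ_{t=1}^{7}(y_t−ȳ)(y_{t+1}−ȳ) = 0.8594
Denominator Σ(y_t−ȳ)² = 11.8750
r_1 = 0.8594 / 11.8750 = 0.072

0.072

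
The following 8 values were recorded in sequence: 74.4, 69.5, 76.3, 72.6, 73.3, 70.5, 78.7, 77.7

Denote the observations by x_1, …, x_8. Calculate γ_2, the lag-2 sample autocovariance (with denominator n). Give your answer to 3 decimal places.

-0.669

Mean x̄ = (74.4 + 69.5 + 76.3 + 72.6 + 73.3 + 70.5 + 78.7 + 77.7)/8 = 74.1250
Deviations: 0.2750, -4.6250, 2.1750, -1.5250, -0.8250, -3.6250, 4.5750, 3.5750
Σ_{t=1}^{6}(x_t−x̄)(x_{t+2}−x̄) = -5.3488
γ_2 = -5.3488 / 8 = -0.669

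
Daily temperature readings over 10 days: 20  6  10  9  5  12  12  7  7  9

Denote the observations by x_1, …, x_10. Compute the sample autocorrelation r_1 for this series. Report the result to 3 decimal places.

-0.230

Mean x̄ = (20 + 6 + 10 + 9 + 5 + 12 + 12 + 7 + 7 + 9)/10 = 9.7000
Numerator Σ_{t=1}^{9}(x_t−x̄)(x_{t+1}−x̄) = -38.6900
Denominator Σ(x_t−x̄)² = 168.1000
r_1 = -38.6900 / 168.1000 = -0.230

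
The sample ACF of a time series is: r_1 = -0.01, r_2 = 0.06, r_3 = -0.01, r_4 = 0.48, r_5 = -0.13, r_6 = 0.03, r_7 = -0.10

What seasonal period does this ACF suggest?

The largest autocorrelation is r_4 = 0.48; the remaining lags stay at or below 0.06.
The dominant spike at lag 4 indicates a seasonal period of 4.

4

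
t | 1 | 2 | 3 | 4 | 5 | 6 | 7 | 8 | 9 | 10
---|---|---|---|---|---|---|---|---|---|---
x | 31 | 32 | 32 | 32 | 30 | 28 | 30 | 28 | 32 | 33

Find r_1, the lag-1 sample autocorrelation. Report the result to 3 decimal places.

Mean x̄ = (31 + 32 + 32 + 32 + 30 + 28 + 30 + 28 + 32 + 33)/10 = 30.8000
Numerator Σ_{t=1}^{9}(x_t−x̄)(x_{t+1}−x̄) = 8.1600
Denominator Σ(x_t−x̄)² = 27.6000
r_1 = 8.1600 / 27.6000 = 0.296

0.296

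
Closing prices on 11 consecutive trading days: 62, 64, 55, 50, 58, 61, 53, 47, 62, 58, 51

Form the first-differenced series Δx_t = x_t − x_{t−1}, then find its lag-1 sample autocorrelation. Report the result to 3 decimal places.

First differences Δx: 2, -9, -5, 8, 3, -8, -6, 15, -4, -7
Mean of differences = -1.1000
Numerator Σ(Δx_t−Δx̄)(Δx_{t+1}−Δx̄) = -94.8100
Denominator Σ(Δx_t−Δx̄)² = 560.9000
r_1(Δx) = -94.8100 / 560.9000 = -0.169

-0.169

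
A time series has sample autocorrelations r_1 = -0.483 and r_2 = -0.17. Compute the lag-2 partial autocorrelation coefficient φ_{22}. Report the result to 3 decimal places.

φ_{22} = (r_2 − r_1²) / (1 − r_1²)
r_1² = (-0.483)² = 0.233289
Numerator = -0.17 − 0.2333 = -0.4033; denominator = 1 − 0.2333 = 0.7667
φ_{22} = -0.4033 / 0.7667 = -0.526

-0.526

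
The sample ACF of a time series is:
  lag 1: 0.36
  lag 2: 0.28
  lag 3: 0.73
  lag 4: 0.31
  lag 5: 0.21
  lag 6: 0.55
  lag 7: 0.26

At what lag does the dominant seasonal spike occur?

The largest autocorrelation is r_3 = 0.73, with a weaker echo at lag 6 (0.55); the remaining lags stay at or below 0.36. The elevated value at lag 1 (0.36), dropping to 0.28 at lag 2, reflects decaying short-term dependence rather than seasonality.
The dominant spike at lag 3 indicates a seasonal period of 3.

3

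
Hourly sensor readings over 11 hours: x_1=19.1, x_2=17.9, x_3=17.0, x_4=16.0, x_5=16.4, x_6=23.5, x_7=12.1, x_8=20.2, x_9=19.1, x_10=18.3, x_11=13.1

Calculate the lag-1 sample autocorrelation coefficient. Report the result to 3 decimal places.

Mean x̄ = (19.1 + 17.9 + 17.0 + 16.0 + 16.4 + 23.5 + 12.1 + 20.2 + 19.1 + 18.3 + 13.1)/11 = 17.5182
Numerator Σ_{t=1}^{10}(x_t−x̄)(x_{t+1}−x̄) = -48.7149
Denominator Σ(x_t−x̄)² = 101.4364
r_1 = -48.7149 / 101.4364 = -0.480

-0.480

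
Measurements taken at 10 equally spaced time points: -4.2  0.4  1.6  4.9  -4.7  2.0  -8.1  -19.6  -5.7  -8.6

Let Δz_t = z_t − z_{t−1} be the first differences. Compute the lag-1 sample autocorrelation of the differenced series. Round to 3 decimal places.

First differences Δz: 4.6, 1.2, 3.3, -9.6, 6.7, -10.1, -11.5, 13.9, -2.9
Mean of differences = -0.4889
Numerator Σ(Δz_t−Δz̄)(Δz_{t+1}−Δz̄) = -241.4212
Denominator Σ(Δz_t−Δz̄)² = 604.2689
r_1(Δz) = -241.4212 / 604.2689 = -0.400

-0.400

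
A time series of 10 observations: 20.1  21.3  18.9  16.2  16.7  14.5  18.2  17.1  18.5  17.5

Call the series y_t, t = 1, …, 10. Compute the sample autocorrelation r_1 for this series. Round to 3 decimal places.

0.386

Mean ȳ = (20.1 + 21.3 + 18.9 + 16.2 + 16.7 + 14.5 + 18.2 + 17.1 + 18.5 + 17.5)/10 = 17.9000
Numerator Σ_{t=1}^{9}(y_t−ȳ)(y_{t+1}−ȳ) = 13.3200
Denominator Σ(y_t−ȳ)² = 34.5400
r_1 = 13.3200 / 34.5400 = 0.386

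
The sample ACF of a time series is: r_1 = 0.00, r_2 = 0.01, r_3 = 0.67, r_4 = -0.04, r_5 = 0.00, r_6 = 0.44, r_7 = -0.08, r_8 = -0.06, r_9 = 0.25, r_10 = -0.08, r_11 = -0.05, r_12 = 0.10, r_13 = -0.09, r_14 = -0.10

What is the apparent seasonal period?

The largest autocorrelation is r_3 = 0.67, with weaker echoes at lags 6 (0.44) and 9 (0.25); the remaining lags stay at or below 0.10.
The dominant spike at lag 3 indicates a seasonal period of 3.

3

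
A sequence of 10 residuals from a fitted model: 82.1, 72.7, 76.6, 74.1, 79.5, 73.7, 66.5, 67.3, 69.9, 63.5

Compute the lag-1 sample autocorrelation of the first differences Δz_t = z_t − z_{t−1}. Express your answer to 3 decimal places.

First differences Δz: -9.4, 3.9, -2.5, 5.4, -5.8, -7.2, 0.8, 2.6, -6.4
Mean of differences = -2.0667
Numerator Σ(Δz_t−Δz̄)(Δz_{t+1}−Δz̄) = -79.8478
Denominator Σ(Δz_t−Δz̄)² = 234.3800
r_1(Δz) = -79.8478 / 234.3800 = -0.341

-0.341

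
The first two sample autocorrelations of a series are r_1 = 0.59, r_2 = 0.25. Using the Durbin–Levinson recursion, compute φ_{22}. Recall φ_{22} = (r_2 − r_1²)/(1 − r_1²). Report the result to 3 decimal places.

φ_{22} = (r_2 − r_1²) / (1 − r_1²)
r_1² = (0.59)² = 0.3481
Numerator = 0.25 − 0.3481 = -0.0981; denominator = 1 − 0.3481 = 0.6519
φ_{22} = -0.0981 / 0.6519 = -0.150

-0.150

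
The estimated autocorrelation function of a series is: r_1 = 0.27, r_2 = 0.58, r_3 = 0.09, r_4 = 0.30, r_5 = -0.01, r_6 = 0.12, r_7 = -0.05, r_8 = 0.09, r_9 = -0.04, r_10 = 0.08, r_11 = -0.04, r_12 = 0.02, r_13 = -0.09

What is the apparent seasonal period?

The largest autocorrelation is r_2 = 0.58, with a weaker echo at lag 4 (0.30); the remaining lags stay at or below 0.27.
The dominant spike at lag 2 indicates a seasonal period of 2.

2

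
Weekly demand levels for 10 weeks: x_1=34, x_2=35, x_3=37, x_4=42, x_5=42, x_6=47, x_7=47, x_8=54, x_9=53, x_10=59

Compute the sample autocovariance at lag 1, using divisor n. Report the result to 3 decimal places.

Mean x̄ = (34 + 35 + 37 + 42 + 42 + 47 + 47 + 54 + 53 + 59)/10 = 45.0000
Σ_{t=1}^{9}(x_t−x̄)(x_{t+1}−x̄) = 423.0000
γ_1 = 423.0000 / 10 = 42.300

42.300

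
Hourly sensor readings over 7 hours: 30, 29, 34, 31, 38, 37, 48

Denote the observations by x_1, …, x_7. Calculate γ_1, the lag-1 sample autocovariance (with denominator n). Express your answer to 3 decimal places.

Mean x̄ = (30 + 29 + 34 + 31 + 38 + 37 + 48)/7 = 35.2857
Deviations: -5.2857, -6.2857, -1.2857, -4.2857, 2.7143, 1.7143, 12.7143
Σ_{t=1}^{6}(x_t−x̄)(x_{t+1}−x̄) = 61.6327
γ_1 = 61.6327 / 7 = 8.805

8.805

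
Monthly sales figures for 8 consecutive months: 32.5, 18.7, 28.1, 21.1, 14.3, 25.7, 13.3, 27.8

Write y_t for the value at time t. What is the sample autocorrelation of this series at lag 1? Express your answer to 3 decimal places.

Mean ȳ = (32.5 + 18.7 + 28.1 + 21.1 + 14.3 + 25.7 + 13.3 + 27.8)/8 = 22.6875
Deviations from mean: 9.8125, -3.9875, 5.4125, -1.5875, -8.3875, 3.0125, -9.3875, 5.1125
Numerator Σ_{t=1}^{7}(y_t−ȳ)(y_{t+1}−ȳ) = -157.5277
Denominator Σ(y_t−ȳ)² = 337.6888
r_1 = -157.5277 / 337.6888 = -0.466

-0.466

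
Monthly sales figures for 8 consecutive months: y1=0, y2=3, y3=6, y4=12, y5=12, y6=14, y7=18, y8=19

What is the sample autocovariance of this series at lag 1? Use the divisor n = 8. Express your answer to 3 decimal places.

Mean ȳ = (0 + 3 + 6 + 12 + 12 + 14 + 18 + 19)/8 = 10.5000
Deviations: -10.5000, -7.5000, -4.5000, 1.5000, 1.5000, 3.5000, 7.5000, 8.5000
Σ_{t=1}^{7}(y_t−ȳ)(y_{t+1}−ȳ) = 203.2500
γ_1 = 203.2500 / 8 = 25.406

25.406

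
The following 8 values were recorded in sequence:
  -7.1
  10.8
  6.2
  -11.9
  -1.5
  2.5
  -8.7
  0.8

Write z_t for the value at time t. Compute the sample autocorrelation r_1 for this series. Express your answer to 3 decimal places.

Mean z̄ = (-7.1 + 10.8 + 6.2 − 11.9 − 1.5 + 2.5 − 8.7 + 0.8)/8 = -1.1125
Deviations from mean: -5.9875, 11.9125, 7.3125, -10.7875, -0.3875, 3.6125, -7.5875, 1.9125
Σ(z_t−z̄)(z_{t+1}−z̄) = (-71.3261) + (87.1102) + (-78.8836) + (4.1802) + (-1.3998) + (-27.4098) + (-14.5111) = -102.2402
Denominator Σ(z_t−z̄)² = 422.0288
r_1 = -102.2402 / 422.0288 = -0.242

-0.242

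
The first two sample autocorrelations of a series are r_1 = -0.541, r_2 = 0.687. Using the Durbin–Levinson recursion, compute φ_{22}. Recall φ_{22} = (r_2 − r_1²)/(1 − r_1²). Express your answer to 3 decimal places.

φ_{22} = (r_2 − r_1²) / (1 − r_1²)
r_1² = (-0.541)² = 0.292681
Numerator = 0.687 − 0.2927 = 0.3943; denominator = 1 − 0.2927 = 0.7073
φ_{22} = 0.3943 / 0.7073 = 0.557

0.557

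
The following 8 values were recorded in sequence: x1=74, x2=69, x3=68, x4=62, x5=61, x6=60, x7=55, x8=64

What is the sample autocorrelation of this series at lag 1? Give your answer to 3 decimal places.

0.467

Mean x̄ = (74 + 69 + 68 + 62 + 61 + 60 + 55 + 64)/8 = 64.1250
Deviations from mean: 9.8750, 4.8750, 3.8750, -2.1250, -3.1250, -4.1250, -9.1250, -0.1250
Numerator Σ_{t=1}^{7}(x_t−x̄)(x_{t+1}−x̄) = 117.1094
Denominator Σ(x_t−x̄)² = 250.8750
r_1 = 117.1094 / 250.8750 = 0.467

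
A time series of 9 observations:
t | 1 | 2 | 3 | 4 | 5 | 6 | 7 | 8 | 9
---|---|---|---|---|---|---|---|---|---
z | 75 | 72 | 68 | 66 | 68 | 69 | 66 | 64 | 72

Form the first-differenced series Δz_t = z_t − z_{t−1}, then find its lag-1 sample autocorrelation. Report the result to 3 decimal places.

0.017

First differences Δz: -3, -4, -2, 2, 1, -3, -2, 8
Mean of differences = -0.3750
Numerator Σ(Δz_t−Δz̄)(Δz_{t+1}−Δz̄) = 1.8594
Denominator Σ(Δz_t−Δz̄)² = 109.8750
r_1(Δz) = 1.8594 / 109.8750 = 0.017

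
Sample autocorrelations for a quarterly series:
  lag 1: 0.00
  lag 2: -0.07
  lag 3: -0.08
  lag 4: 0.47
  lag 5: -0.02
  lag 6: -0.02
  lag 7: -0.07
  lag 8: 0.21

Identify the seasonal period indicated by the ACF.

The largest autocorrelation is r_4 = 0.47, with a weaker echo at lag 8 (0.21); the remaining lags stay at or below 0.00.
The dominant spike at lag 4 indicates a seasonal period of 4.

4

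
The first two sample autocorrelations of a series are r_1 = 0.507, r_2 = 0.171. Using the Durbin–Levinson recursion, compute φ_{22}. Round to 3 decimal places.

-0.116

φ_{22} = (r_2 − r_1²) / (1 − r_1²)
r_1² = (0.507)² = 0.257049
Numerator = 0.171 − 0.2570 = -0.0860; denominator = 1 − 0.2570 = 0.7430
φ_{22} = -0.0860 / 0.7430 = -0.116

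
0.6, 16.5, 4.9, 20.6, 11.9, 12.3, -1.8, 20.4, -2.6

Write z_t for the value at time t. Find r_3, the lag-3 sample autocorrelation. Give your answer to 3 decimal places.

Mean z̄ = (0.6 + 16.5 + 4.9 + 20.6 + 11.9 + 12.3 − 1.8 + 20.4 − 2.6)/9 = 9.2000
Σ(z_t−z̄)(z_{t+3}−z̄) = (-98.0400) + (19.7100) + (-13.3300) + (-125.4000) + (30.2400) + (-36.5800) = -223.4000
Denominator Σ(z_t−z̄)² = 678.2800
r_3 = -223.4000 / 678.2800 = -0.329

-0.329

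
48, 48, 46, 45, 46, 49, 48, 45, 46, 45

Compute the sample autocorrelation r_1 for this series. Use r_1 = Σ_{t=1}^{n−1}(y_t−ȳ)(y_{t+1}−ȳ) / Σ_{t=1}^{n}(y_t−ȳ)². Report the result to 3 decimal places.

Mean ȳ = (48 + 48 + 46 + 45 + 46 + 49 + 48 + 45 + 46 + 45)/10 = 46.6000
Numerator Σ_{t=1}^{9}(y_t−ȳ)(y_{t+1}−ȳ) = 4.6400
Denominator Σ(y_t−ȳ)² = 20.4000
r_1 = 4.6400 / 20.4000 = 0.227

0.227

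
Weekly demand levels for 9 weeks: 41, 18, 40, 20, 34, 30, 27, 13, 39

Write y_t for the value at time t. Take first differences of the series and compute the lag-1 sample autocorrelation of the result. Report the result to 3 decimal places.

First differences Δy: -23, 22, -20, 14, -4, -3, -14, 26
Mean of differences = -0.2500
Numerator Σ(Δy_t−Δȳ)(Δy_{t+1}−Δȳ) = -1593.3125
Denominator Σ(Δy_t−Δȳ)² = 2505.5000
r_1(Δy) = -1593.3125 / 2505.5000 = -0.636

-0.636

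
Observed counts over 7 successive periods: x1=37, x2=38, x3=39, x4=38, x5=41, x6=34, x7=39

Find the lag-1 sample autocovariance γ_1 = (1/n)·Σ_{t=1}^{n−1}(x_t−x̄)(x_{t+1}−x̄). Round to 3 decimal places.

Mean x̄ = (37 + 38 + 39 + 38 + 41 + 34 + 39)/7 = 38.0000
Σ_{t=1}^{6}(x_t−x̄)(x_{t+1}−x̄) = -16.0000
γ_1 = -16.0000 / 7 = -2.286

-2.286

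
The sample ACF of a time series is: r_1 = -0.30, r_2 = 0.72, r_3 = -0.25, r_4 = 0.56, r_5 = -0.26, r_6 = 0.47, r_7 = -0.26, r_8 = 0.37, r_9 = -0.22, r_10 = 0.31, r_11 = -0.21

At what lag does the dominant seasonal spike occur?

2

The largest autocorrelation is r_2 = 0.72, with weaker echoes at lags 4 (0.56), 6 (0.47), 8 (0.37) and 10 (0.31); the remaining lags stay at or below -0.21.
The dominant spike at lag 2 indicates a seasonal period of 2.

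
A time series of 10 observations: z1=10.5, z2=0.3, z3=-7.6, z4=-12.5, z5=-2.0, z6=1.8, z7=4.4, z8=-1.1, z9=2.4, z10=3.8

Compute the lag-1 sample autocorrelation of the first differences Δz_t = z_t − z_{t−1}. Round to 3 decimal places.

0.249

First differences Δz: -10.2, -7.9, -4.9, 10.5, 3.8, 2.6, -5.5, 3.5, 1.4
Mean of differences = -0.7444
Numerator Σ(Δz_t−Δz̄)(Δz_{t+1}−Δz̄) = 89.9791
Denominator Σ(Δz_t−Δz̄)² = 361.3822
r_1(Δz) = 89.9791 / 361.3822 = 0.249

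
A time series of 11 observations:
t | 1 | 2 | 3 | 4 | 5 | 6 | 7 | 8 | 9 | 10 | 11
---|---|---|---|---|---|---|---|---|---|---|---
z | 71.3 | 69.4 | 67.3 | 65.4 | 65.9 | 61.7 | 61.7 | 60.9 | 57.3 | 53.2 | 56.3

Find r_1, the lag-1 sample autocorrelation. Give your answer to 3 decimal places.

Mean z̄ = (71.3 + 69.4 + 67.3 + 65.4 + 65.9 + 61.7 + 61.7 + 60.9 + 57.3 + 53.2 + 56.3)/11 = 62.7636
Numerator Σ_{t=1}^{10}(z_t−z̄)(z_{t+1}−z̄) = 231.0114
Denominator Σ(z_t−z̄)² = 323.1055
r_1 = 231.0114 / 323.1055 = 0.715

0.715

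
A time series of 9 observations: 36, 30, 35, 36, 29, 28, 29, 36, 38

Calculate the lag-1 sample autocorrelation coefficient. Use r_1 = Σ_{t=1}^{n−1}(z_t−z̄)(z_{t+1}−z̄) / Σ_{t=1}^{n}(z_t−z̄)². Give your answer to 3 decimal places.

0.180

Mean z̄ = (36 + 30 + 35 + 36 + 29 + 28 + 29 + 36 + 38)/9 = 33.0000
Numerator Σ_{t=1}^{8}(z_t−z̄)(z_{t+1}−z̄) = 22.0000
Denominator Σ(z_t−z̄)² = 122.0000
r_1 = 22.0000 / 122.0000 = 0.180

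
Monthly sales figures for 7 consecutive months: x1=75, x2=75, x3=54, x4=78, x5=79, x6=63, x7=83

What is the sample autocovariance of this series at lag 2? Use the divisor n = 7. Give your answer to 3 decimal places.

Mean x̄ = (75 + 75 + 54 + 78 + 79 + 63 + 83)/7 = 72.4286
Σ_{t=1}^{5}(x_t−x̄)(x_{t+2}−x̄) = -137.2245
γ_2 = -137.2245 / 7 = -19.603

-19.603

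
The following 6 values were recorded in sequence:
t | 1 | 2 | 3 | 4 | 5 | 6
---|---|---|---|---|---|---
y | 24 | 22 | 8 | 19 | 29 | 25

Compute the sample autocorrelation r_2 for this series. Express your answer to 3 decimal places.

-0.573

Mean ȳ = (24 + 22 + 8 + 19 + 29 + 25)/6 = 21.1667
Deviations from mean: 2.8333, 0.8333, -13.1667, -2.1667, 7.8333, 3.8333
Numerator Σ_{t=1}^{4}(y_t−ȳ)(y_{t+2}−ȳ) = -150.5556
Denominator Σ(y_t−ȳ)² = 262.8333
r_2 = -150.5556 / 262.8333 = -0.573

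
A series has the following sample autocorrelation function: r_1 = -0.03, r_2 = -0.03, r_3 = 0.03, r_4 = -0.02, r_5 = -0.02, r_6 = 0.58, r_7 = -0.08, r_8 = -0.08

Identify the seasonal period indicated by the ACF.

6

The largest autocorrelation is r_6 = 0.58; the remaining lags stay at or below 0.03.
The dominant spike at lag 6 indicates a seasonal period of 6.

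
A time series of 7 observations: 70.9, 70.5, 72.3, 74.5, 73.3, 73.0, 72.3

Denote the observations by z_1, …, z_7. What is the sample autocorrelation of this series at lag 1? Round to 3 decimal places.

0.454

Mean z̄ = (70.9 + 70.5 + 72.3 + 74.5 + 73.3 + 73.0 + 72.3)/7 = 72.4000
Deviations from mean: -1.5000, -1.9000, -0.1000, 2.1000, 0.9000, 0.6000, -0.1000
Σ(z_t−z̄)(z_{t+1}−z̄) = (2.8500) + (0.1900) + (-0.2100) + (1.8900) + (0.5400) + (-0.0600) = 5.2000
Denominator Σ(z_t−z̄)² = 11.4600
r_1 = 5.2000 / 11.4600 = 0.454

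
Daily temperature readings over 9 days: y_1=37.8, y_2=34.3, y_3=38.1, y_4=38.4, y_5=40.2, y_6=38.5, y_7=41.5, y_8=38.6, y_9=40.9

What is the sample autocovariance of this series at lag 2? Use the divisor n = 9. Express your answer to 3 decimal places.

Mean ȳ = (37.8 + 34.3 + 38.1 + 38.4 + 40.2 + 38.5 + 41.5 + 38.6 + 40.9)/9 = 38.7000
Σ_{t=1}^{7}(y_t−ȳ)(y_{t+2}−ȳ) = 11.4000
γ_2 = 11.4000 / 9 = 1.267

1.267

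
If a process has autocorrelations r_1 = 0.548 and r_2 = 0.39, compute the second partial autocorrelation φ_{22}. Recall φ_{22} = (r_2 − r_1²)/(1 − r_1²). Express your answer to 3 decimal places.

0.128

φ_{22} = (r_2 − r_1²) / (1 − r_1²)
r_1² = (0.548)² = 0.300304
Numerator = 0.39 − 0.3003 = 0.0897; denominator = 1 − 0.3003 = 0.6997
φ_{22} = 0.0897 / 0.6997 = 0.128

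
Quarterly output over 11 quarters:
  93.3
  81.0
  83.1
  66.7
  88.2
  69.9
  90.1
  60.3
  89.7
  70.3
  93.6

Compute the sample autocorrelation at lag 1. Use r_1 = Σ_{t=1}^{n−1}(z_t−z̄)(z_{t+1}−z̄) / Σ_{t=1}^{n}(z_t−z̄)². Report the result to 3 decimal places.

-0.663

Mean z̄ = (93.3 + 81.0 + 83.1 + 66.7 + 88.2 + 69.9 + 90.1 + 60.3 + 89.7 + 70.3 + 93.6)/11 = 80.5636
Numerator Σ_{t=1}^{10}(z_t−z̄)(z_{t+1}−z̄) = -923.4404
Denominator Σ(z_t−z̄)² = 1393.3855
r_1 = -923.4404 / 1393.3855 = -0.663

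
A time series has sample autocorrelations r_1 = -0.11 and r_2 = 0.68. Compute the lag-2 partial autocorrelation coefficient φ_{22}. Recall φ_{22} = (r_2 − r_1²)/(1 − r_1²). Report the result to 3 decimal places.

φ_{22} = (r_2 − r_1²) / (1 − r_1²)
r_1² = (-0.11)² = 0.0121
Numerator = 0.68 − 0.0121 = 0.6679; denominator = 1 − 0.0121 = 0.9879
φ_{22} = 0.6679 / 0.9879 = 0.676

0.676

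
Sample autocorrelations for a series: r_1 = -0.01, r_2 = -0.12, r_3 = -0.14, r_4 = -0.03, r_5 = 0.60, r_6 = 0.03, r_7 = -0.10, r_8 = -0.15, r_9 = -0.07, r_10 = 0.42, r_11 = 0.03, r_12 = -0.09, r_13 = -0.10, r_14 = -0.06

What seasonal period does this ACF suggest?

The largest autocorrelation is r_5 = 0.60, with a weaker echo at lag 10 (0.42); the remaining lags stay at or below 0.03.
The dominant spike at lag 5 indicates a seasonal period of 5.

5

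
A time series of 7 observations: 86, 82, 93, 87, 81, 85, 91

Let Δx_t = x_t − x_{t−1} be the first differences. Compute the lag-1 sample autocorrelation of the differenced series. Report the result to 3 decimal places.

-0.301

First differences Δx: -4, 11, -6, -6, 4, 6
Mean of differences = 0.8333
Numerator Σ(Δx_t−Δx̄)(Δx_{t+1}−Δx̄) = -77.1944
Denominator Σ(Δx_t−Δx̄)² = 256.8333
r_1(Δx) = -77.1944 / 256.8333 = -0.301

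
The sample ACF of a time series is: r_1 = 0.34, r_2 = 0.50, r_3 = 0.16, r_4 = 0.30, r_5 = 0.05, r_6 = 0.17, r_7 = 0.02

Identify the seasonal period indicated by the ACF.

The largest autocorrelation is r_2 = 0.50; the remaining lags stay at or below 0.34.
The dominant spike at lag 2 indicates a seasonal period of 2.

2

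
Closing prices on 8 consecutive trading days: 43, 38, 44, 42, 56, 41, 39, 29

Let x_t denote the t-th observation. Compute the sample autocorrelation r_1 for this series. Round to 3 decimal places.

Mean x̄ = (43 + 38 + 44 + 42 + 56 + 41 + 39 + 29)/8 = 41.5000
Deviations from mean: 1.5000, -3.5000, 2.5000, 0.5000, 14.5000, -0.5000, -2.5000, -12.5000
Numerator Σ_{t=1}^{7}(x_t−x̄)(x_{t+1}−x̄) = 19.7500
Denominator Σ(x_t−x̄)² = 394.0000
r_1 = 19.7500 / 394.0000 = 0.050

0.050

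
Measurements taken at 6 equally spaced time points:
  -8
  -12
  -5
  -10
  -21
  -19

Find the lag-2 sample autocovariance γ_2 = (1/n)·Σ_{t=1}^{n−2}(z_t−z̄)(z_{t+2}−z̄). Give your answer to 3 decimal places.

-7.500

Mean z̄ = (-8 − 12 − 5 − 10 − 21 − 19)/6 = -12.5000
Deviations: 4.5000, 0.5000, 7.5000, 2.5000, -8.5000, -6.5000
Σ_{t=1}^{4}(z_t−z̄)(z_{t+2}−z̄) = -45.0000
γ_2 = -45.0000 / 6 = -7.500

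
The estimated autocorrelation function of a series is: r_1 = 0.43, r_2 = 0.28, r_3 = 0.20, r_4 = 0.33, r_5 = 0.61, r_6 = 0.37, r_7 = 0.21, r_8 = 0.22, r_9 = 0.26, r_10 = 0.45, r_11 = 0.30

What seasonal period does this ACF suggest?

5

The largest autocorrelation is r_5 = 0.61, with a weaker echo at lag 10 (0.45); the remaining lags stay at or below 0.43. The elevated value at lag 1 (0.43), dropping to 0.28 at lag 2, reflects decaying short-term dependence rather than seasonality.
The dominant spike at lag 5 indicates a seasonal period of 5.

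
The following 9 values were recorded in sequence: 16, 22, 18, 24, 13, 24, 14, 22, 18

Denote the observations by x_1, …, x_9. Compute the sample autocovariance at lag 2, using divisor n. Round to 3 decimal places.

Mean x̄ = (16 + 22 + 18 + 24 + 13 + 24 + 14 + 22 + 18)/9 = 19.0000
Σ_{t=1}^{7}(x_t−x̄)(x_{t+2}−x̄) = 99.0000
γ_2 = 99.0000 / 9 = 11.000

11.000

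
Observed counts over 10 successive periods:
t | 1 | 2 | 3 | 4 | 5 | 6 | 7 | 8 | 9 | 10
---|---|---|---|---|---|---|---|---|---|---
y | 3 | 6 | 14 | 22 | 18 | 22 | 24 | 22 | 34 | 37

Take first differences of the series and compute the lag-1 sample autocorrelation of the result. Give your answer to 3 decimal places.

-0.318

First differences Δy: 3, 8, 8, -4, 4, 2, -2, 12, 3
Mean of differences = 3.7778
Numerator Σ(Δy_t−Δȳ)(Δy_{t+1}−Δȳ) = -64.0494
Denominator Σ(Δy_t−Δȳ)² = 201.5556
r_1(Δy) = -64.0494 / 201.5556 = -0.318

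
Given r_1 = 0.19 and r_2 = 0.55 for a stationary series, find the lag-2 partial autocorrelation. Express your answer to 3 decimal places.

0.533

φ_{22} = (r_2 − r_1²) / (1 − r_1²)
r_1² = (0.19)² = 0.0361
Numerator = 0.55 − 0.0361 = 0.5139; denominator = 1 − 0.0361 = 0.9639
φ_{22} = 0.5139 / 0.9639 = 0.533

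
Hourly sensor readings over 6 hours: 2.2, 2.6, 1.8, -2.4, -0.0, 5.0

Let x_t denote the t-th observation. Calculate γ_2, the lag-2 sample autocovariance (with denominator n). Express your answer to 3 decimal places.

-3.010

Mean x̄ = (2.2 + 2.6 + 1.8 − 2.4 − 0.0 + 5.0)/6 = 1.5333
Σ_{t=1}^{4}(x_t−x̄)(x_{t+2}−x̄) = -18.0622
γ_2 = -18.0622 / 6 = -3.010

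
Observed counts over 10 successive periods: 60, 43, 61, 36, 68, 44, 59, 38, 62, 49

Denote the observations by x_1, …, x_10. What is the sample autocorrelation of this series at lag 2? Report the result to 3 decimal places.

0.713

Mean x̄ = (60 + 43 + 61 + 36 + 68 + 44 + 59 + 38 + 62 + 49)/10 = 52.0000
Numerator Σ_{t=1}^{8}(x_t−x̄)(x_{t+2}−x̄) = 824.0000
Denominator Σ(x_t−x̄)² = 1156.0000
r_2 = 824.0000 / 1156.0000 = 0.713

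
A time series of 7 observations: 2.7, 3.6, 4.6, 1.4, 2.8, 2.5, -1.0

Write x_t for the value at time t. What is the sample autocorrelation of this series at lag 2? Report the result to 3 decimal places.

Mean x̄ = (2.7 + 3.6 + 4.6 + 1.4 + 2.8 + 2.5 − 1.0)/7 = 2.3714
Numerator Σ_{t=1}^{5}(x_t−x̄)(x_{t+2}−x̄) = -1.0759
Denominator Σ(x_t−x̄)² = 19.0943
r_2 = -1.0759 / 19.0943 = -0.056

-0.056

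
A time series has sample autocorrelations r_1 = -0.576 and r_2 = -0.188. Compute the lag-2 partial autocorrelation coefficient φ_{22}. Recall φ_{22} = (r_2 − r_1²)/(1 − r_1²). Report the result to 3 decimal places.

-0.778

φ_{22} = (r_2 − r_1²) / (1 − r_1²)
r_1² = (-0.576)² = 0.331776
Numerator = -0.188 − 0.3318 = -0.5198; denominator = 1 − 0.3318 = 0.6682
φ_{22} = -0.5198 / 0.6682 = -0.778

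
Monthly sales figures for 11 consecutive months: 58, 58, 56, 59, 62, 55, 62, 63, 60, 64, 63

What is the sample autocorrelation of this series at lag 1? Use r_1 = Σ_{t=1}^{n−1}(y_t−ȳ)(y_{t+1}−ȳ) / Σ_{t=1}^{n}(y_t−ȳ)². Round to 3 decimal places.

0.130

Mean ȳ = (58 + 58 + 56 + 59 + 62 + 55 + 62 + 63 + 60 + 64 + 63)/11 = 60.0000
Numerator Σ_{t=1}^{10}(y_t−ȳ)(y_{t+1}−ȳ) = 12.0000
Denominator Σ(y_t−ȳ)² = 92.0000
r_1 = 12.0000 / 92.0000 = 0.130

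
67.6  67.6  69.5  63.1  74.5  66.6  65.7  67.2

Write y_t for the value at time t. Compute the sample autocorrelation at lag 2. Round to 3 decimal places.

Mean ȳ = (67.6 + 67.6 + 69.5 + 63.1 + 74.5 + 66.6 + 65.7 + 67.2)/8 = 67.7250
Deviations from mean: -0.1250, -0.1250, 1.7750, -4.6250, 6.7750, -1.1250, -2.0250, -0.5250
Σ(y_t−ȳ)(y_{t+2}−ȳ) = (-0.2219) + (0.5781) + (12.0256) + (5.2031) + (-13.7194) + (0.5906) = 4.4563
Denominator Σ(y_t−ȳ)² = 76.1150
r_2 = 4.4563 / 76.1150 = 0.059

0.059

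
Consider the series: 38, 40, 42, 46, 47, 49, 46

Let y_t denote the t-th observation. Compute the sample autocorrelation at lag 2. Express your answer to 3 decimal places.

0.143

Mean ȳ = (38 + 40 + 42 + 46 + 47 + 49 + 46)/7 = 44.0000
Deviations from mean: -6.0000, -4.0000, -2.0000, 2.0000, 3.0000, 5.0000, 2.0000
Σ(y_t−ȳ)(y_{t+2}−ȳ) = (12.0000) + (-8.0000) + (-6.0000) + (10.0000) + (6.0000) = 14.0000
Denominator Σ(y_t−ȳ)² = 98.0000
r_2 = 14.0000 / 98.0000 = 0.143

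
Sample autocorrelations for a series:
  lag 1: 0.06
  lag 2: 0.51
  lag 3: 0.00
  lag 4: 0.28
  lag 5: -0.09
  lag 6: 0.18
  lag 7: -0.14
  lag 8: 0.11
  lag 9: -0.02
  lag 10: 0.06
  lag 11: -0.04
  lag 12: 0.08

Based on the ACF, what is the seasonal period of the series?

The largest autocorrelation is r_2 = 0.51, with weaker echoes at lags 4 (0.28) and 6 (0.18); the remaining lags stay at or below 0.11.
The dominant spike at lag 2 indicates a seasonal period of 2.

2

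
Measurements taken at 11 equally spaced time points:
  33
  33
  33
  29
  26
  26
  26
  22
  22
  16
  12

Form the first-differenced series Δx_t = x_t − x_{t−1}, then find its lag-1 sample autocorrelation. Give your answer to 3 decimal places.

-0.084

First differences Δx: 0, 0, -4, -3, 0, 0, -4, 0, -6, -4
Mean of differences = -2.1000
Numerator Σ(Δx_t−Δx̄)(Δx_{t+1}−Δx̄) = -4.1100
Denominator Σ(Δx_t−Δx̄)² = 48.9000
r_1(Δx) = -4.1100 / 48.9000 = -0.084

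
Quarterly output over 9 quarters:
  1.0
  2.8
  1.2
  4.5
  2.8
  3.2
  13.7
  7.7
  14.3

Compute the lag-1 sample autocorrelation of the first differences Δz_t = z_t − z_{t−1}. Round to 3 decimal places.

First differences Δz: 1.8, -1.6, 3.3, -1.7, 0.4, 10.5, -6.0, 6.6
Mean of differences = 1.6625
Numerator Σ(Δz_t−Δz̄)(Δz_{t+1}−Δz̄) = -123.7602
Denominator Σ(Δz_t−Δz̄)² = 187.4388
r_1(Δz) = -123.7602 / 187.4388 = -0.660

-0.660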